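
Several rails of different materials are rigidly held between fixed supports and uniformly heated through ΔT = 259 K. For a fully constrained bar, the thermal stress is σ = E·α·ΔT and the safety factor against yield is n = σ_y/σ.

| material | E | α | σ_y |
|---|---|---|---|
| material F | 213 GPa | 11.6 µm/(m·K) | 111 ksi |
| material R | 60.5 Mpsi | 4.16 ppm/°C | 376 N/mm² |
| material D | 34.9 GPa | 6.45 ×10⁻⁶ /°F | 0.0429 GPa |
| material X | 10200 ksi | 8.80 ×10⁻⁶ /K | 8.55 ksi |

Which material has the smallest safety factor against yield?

material X

With everything in SI (GPa, ×10⁻⁶/K, MPa):
  material F: E = 213.0, α = 11.6, σ_y = 765.3 → σ = 640 MPa, n = 1.20
  material R: E = 417.1, α = 4.16, σ_y = 376.0 → σ = 449 MPa, n = 0.837
  material D: E = 34.90, α = 11.6, σ_y = 42.90 → σ = 105 MPa, n = 0.409
  material X: E = 70.33, α = 8.80, σ_y = 58.95 → σ = 160 MPa, n = 0.368
The minimum is material X at n = 0.368.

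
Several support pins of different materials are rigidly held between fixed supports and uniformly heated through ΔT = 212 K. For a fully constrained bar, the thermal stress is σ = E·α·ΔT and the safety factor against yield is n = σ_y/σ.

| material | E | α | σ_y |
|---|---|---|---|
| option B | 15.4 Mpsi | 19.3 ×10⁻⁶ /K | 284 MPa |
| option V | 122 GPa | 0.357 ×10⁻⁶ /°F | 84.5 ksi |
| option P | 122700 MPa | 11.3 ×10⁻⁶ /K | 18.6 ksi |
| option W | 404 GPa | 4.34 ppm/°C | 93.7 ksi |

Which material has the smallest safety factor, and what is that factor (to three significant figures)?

option P, n = 0.436

Converting E to GPa, α to ×10⁻⁶/K, σ_y to MPa, then σ and n for each:
  option B: E = 106.2, α = 19.3, σ_y = 284.0 → σ = 434 MPa, n = 0.654
  option V: E = 122.0, α = 0.643, σ_y = 582.6 → σ = 16.6 MPa, n = 35.1
  option P: E = 122.7, α = 11.3, σ_y = 128.2 → σ = 294 MPa, n = 0.436
  option W: E = 404.0, α = 4.34, σ_y = 646.0 → σ = 372 MPa, n = 1.74
Smallest n: option P with n = 0.436.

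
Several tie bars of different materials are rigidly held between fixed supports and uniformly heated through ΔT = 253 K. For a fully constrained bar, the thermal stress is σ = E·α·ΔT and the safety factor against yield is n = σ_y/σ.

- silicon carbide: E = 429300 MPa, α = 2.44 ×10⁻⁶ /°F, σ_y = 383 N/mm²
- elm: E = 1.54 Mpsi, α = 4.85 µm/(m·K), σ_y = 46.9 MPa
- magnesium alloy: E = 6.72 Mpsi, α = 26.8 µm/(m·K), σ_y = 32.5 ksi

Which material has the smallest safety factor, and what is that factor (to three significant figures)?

magnesium alloy, n = 0.713

In consistent units (E in GPa, α in ×10⁻⁶/K, σ_y in MPa):
  silicon carbide: E = 429.3, α = 4.39, σ_y = 383.0 → σ = 477 MPa, n = 0.803
  elm: E = 10.62, α = 4.85, σ_y = 46.90 → σ = 13.0 MPa, n = 3.60
  magnesium alloy: E = 46.33, α = 26.8, σ_y = 224.1 → σ = 314 MPa, n = 0.713
Magnesium alloy has the lowest safety factor, n = 0.713.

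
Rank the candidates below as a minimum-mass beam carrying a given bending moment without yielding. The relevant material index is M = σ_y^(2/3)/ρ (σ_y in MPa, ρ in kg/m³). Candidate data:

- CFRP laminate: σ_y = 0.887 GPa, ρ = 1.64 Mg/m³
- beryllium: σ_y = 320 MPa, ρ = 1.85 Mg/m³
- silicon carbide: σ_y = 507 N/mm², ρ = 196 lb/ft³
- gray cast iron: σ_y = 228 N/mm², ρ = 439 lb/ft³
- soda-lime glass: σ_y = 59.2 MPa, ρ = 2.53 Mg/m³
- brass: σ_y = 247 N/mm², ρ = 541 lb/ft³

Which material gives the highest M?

After converting to SI:
  CFRP laminate: σ_y = 887.0 MPa, ρ = 1640 kg/m³
  beryllium: σ_y = 320.0 MPa, ρ = 1850 kg/m³
  silicon carbide: σ_y = 507.0 MPa, ρ = 3140 kg/m³
  gray cast iron: σ_y = 228.0 MPa, ρ = 7032 kg/m³
  soda-lime glass: σ_y = 59.20 MPa, ρ = 2530 kg/m³
  brass: σ_y = 247.0 MPa, ρ = 8666 kg/m³
  CFRP laminate: M = 56.3×10⁻³
  beryllium: M = 25.3×10⁻³
  silicon carbide: M = 20.3×10⁻³
  soda-lime glass: M = 6.00×10⁻³
  gray cast iron: M = 5.31×10⁻³
  brass: M = 4.54×10⁻³
The maximum is for CFRP laminate.

CFRP laminate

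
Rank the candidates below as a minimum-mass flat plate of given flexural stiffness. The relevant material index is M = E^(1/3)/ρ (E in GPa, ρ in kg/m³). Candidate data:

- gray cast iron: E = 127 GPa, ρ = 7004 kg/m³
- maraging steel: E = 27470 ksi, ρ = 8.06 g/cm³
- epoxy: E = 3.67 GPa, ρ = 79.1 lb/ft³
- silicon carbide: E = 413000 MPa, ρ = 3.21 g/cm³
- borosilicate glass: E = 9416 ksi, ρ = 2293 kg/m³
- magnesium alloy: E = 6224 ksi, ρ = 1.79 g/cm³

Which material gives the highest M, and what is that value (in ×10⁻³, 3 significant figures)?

Putting every candidate on a common basis:
  gray cast iron: E = 127.0 GPa, ρ = 7004 kg/m³
  maraging steel: E = 189.4 GPa, ρ = 8060 kg/m³
  epoxy: E = 3.670 GPa, ρ = 1267 kg/m³
  silicon carbide: E = 413.0 GPa, ρ = 3210 kg/m³
  borosilicate glass: E = 64.92 GPa, ρ = 2293 kg/m³
  magnesium alloy: E = 42.91 GPa, ρ = 1790 kg/m³
  silicon carbide: M = 2.32×10⁻³
  magnesium alloy: M = 1.96×10⁻³
  borosilicate glass: M = 1.75×10⁻³
  epoxy: M = 1.22×10⁻³
  gray cast iron: M = 0.718×10⁻³
  maraging steel: M = 0.713×10⁻³
The maximum is for silicon carbide.

silicon carbide, M = 2.32×10⁻³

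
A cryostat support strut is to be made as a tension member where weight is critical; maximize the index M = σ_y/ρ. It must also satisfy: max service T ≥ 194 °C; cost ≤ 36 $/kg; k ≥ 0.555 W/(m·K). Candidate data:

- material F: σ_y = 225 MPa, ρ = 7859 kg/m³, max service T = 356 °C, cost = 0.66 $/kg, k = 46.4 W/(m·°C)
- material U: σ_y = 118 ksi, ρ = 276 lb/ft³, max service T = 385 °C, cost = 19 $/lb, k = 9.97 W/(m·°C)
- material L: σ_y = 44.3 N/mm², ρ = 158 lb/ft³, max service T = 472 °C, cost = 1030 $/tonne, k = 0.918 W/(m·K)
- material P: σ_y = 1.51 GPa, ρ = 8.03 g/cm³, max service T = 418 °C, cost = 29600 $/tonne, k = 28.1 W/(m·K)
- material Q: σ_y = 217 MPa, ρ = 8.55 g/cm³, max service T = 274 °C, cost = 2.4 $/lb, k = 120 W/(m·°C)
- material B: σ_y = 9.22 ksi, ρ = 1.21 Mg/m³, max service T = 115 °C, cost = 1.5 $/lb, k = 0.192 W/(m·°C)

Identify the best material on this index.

Screen on constraints: max service T ≥ 194 °C; cost ≤ 36 $/kg; k ≥ 0.555 W/(m·K). Survivors: material F, material L, material P, material Q.
Convert each candidate to consistent units, then evaluate M:
  material F: σ_y = 225.0 MPa, ρ = 7859 kg/m³
  material L: σ_y = 44.30 MPa, ρ = 2531 kg/m³
  material P: σ_y = 1510 MPa, ρ = 8030 kg/m³
  material Q: σ_y = 217.0 MPa, ρ = 8550 kg/m³
  material P: M = 188 kN·m/kg
  material F: M = 28.6 kN·m/kg
  material Q: M = 25.4 kN·m/kg
  material L: M = 17.5 kN·m/kg
The maximum is for material P.

material P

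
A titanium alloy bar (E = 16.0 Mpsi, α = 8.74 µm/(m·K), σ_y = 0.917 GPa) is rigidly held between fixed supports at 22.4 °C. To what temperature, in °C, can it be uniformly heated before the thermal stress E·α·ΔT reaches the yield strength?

973 °C

E = 16.0 Mpsi = 110.3 GPa.
σ_y = 0.917 GPa = 917.0 MPa.
E·α·ΔT = 917.0 MPa ⇒ ΔT = 917.0 / (110.3×10³ × 8.74×10⁻⁶) = 951.1 K.
T = 22.4 + 951.1 = 973.5 °C.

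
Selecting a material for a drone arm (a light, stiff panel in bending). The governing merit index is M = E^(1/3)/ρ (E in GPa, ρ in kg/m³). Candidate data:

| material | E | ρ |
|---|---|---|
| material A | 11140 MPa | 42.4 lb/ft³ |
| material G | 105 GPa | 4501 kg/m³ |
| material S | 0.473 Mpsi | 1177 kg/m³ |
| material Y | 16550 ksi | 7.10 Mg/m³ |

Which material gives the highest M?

Convert each candidate to consistent units, then evaluate M:
  material A: E = 11.14 GPa, ρ = 679.2 kg/m³
  material G: E = 105.0 GPa, ρ = 4501 kg/m³
  material S: E = 3.261 GPa, ρ = 1177 kg/m³
  material Y: E = 114.1 GPa, ρ = 7100 kg/m³
  material A: M = 3.29×10⁻³
  material S: M = 1.26×10⁻³
  material G: M = 1.05×10⁻³
  material Y: M = 0.683×10⁻³
Highest index: material A.

material A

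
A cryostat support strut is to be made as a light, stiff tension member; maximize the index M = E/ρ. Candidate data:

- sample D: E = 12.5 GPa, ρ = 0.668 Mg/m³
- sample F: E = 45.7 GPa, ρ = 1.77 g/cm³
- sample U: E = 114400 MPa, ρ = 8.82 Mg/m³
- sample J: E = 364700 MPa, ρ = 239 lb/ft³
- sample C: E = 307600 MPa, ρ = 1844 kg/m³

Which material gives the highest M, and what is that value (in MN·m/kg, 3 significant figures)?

sample C, M = 167 MN·m/kg

Convert each candidate to consistent units, then evaluate M:
  sample D: E = 12.50 GPa, ρ = 668.0 kg/m³
  sample F: E = 45.70 GPa, ρ = 1770 kg/m³
  sample U: E = 114.4 GPa, ρ = 8820 kg/m³
  sample J: E = 364.7 GPa, ρ = 3828 kg/m³
  sample C: E = 307.6 GPa, ρ = 1844 kg/m³
  sample C: M = 167 MN·m/kg
  sample J: M = 95.3 MN·m/kg
  sample F: M = 25.8 MN·m/kg
  sample D: M = 18.7 MN·m/kg
  sample U: M = 13.0 MN·m/kg
Sample C ranks first.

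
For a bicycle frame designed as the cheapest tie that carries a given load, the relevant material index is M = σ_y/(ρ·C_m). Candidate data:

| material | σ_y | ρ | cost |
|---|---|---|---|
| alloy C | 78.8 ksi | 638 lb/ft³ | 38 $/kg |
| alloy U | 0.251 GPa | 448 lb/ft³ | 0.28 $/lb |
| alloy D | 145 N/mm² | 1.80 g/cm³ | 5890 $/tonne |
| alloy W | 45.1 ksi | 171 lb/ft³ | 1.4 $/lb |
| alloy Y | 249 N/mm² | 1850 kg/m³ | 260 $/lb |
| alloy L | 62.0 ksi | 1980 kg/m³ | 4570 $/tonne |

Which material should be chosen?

alloy U

Convert each candidate to consistent units, then evaluate M:
  alloy C: σ_y = 543.3 MPa, ρ = 10220 kg/m³, cost = 38.00 $/kg
  alloy U: σ_y = 251.0 MPa, ρ = 7176 kg/m³, cost = 0.6173 $/kg
  alloy D: σ_y = 145.0 MPa, ρ = 1800 kg/m³, cost = 5.890 $/kg
  alloy W: σ_y = 311.0 MPa, ρ = 2739 kg/m³, cost = 3.086 $/kg
  alloy Y: σ_y = 249.0 MPa, ρ = 1850 kg/m³, cost = 573.2 $/kg
  alloy L: σ_y = 427.5 MPa, ρ = 1980 kg/m³, cost = 4.570 $/kg
  alloy U: M = 56.7 kN·m per $
  alloy L: M = 47.2 kN·m per $
  alloy W: M = 36.8 kN·m per $
  alloy D: M = 13.7 kN·m per $
  alloy C: M = 1.40 kN·m per $
  alloy Y: M = 0.235 kN·m per $
Alloy U has the largest M.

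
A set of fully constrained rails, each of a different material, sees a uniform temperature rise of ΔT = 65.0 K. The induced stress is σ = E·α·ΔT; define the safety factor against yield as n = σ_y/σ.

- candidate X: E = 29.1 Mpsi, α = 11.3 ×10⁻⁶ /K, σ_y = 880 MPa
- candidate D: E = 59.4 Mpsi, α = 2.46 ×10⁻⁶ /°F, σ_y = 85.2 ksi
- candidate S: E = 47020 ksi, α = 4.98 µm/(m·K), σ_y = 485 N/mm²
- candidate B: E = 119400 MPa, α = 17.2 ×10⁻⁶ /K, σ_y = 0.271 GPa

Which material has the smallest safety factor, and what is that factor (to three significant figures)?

Per material, after unit conversion:
  candidate X: E = 200.6, α = 11.3, σ_y = 880.0 → σ = 147 MPa, n = 5.97
  candidate D: E = 409.5, α = 4.43, σ_y = 587.4 → σ = 118 MPa, n = 4.98
  candidate S: E = 324.2, α = 4.98, σ_y = 485.0 → σ = 105 MPa, n = 4.62
  candidate B: E = 119.4, α = 17.2, σ_y = 271.0 → σ = 133 MPa, n = 2.03
The minimum is candidate B at n = 2.03.

candidate B, n = 2.03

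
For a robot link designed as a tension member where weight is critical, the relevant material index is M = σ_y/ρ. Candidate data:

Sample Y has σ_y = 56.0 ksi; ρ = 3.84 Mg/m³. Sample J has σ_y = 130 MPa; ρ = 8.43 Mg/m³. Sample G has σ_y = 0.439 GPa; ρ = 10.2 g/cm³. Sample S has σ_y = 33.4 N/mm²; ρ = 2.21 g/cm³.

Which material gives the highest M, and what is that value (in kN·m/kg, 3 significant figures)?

sample Y, M = 101 kN·m/kg

Putting every candidate on a common basis:
  sample Y: σ_y = 386.1 MPa, ρ = 3840 kg/m³
  sample J: σ_y = 130.0 MPa, ρ = 8430 kg/m³
  sample G: σ_y = 439.0 MPa, ρ = 10200 kg/m³
  sample S: σ_y = 33.40 MPa, ρ = 2210 kg/m³
  sample Y: M = 101 kN·m/kg
  sample G: M = 43.0 kN·m/kg
  sample J: M = 15.4 kN·m/kg
  sample S: M = 15.1 kN·m/kg
Sample Y has the largest M.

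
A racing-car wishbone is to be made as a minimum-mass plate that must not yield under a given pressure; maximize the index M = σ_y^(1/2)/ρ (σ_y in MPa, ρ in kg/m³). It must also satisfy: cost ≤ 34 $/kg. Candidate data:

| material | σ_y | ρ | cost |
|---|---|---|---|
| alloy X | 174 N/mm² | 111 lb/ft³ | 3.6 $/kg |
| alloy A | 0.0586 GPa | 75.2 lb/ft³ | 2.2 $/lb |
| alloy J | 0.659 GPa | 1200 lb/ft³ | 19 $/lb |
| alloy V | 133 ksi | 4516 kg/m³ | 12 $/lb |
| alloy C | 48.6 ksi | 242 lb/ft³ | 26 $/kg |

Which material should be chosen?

Screen on constraints: cost ≤ 34 $/kg. Survivors: alloy X, alloy A, alloy V, alloy C.
After converting to SI:
  alloy X: σ_y = 174.0 MPa, ρ = 1778 kg/m³
  alloy A: σ_y = 58.60 MPa, ρ = 1205 kg/m³
  alloy V: σ_y = 917.0 MPa, ρ = 4516 kg/m³
  alloy C: σ_y = 335.1 MPa, ρ = 3876 kg/m³
  alloy X: M = 7.42×10⁻³
  alloy V: M = 6.71×10⁻³
  alloy A: M = 6.35×10⁻³
  alloy C: M = 4.72×10⁻³
Highest index: alloy X.

alloy X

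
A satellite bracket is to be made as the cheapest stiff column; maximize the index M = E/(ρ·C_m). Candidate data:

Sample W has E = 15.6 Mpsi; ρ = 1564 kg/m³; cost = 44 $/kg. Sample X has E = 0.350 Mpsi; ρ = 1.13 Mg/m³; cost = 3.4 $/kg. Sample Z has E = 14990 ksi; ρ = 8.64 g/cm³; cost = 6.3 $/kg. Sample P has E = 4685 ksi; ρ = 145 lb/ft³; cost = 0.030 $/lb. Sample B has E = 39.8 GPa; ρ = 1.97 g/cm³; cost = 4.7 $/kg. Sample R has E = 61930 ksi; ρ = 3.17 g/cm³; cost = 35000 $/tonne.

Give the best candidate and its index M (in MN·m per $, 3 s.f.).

Convert each candidate to consistent units, then evaluate M:
  sample W: E = 107.6 GPa, ρ = 1564 kg/m³, cost = 44.00 $/kg
  sample X: E = 2.413 GPa, ρ = 1130 kg/m³, cost = 3.400 $/kg
  sample Z: E = 103.4 GPa, ρ = 8640 kg/m³, cost = 6.300 $/kg
  sample P: E = 32.30 GPa, ρ = 2323 kg/m³, cost = 0.06614 $/kg
  sample B: E = 39.80 GPa, ρ = 1970 kg/m³, cost = 4.700 $/kg
  sample R: E = 427.0 GPa, ρ = 3170 kg/m³, cost = 35.00 $/kg
  sample P: M = 210 MN·m per $
  sample B: M = 4.30 MN·m per $
  sample R: M = 3.85 MN·m per $
  sample Z: M = 1.90 MN·m per $
  sample W: M = 1.56 MN·m per $
  sample X: M = 0.628 MN·m per $
Highest index: sample P.

sample P, M = 210 MN·m per $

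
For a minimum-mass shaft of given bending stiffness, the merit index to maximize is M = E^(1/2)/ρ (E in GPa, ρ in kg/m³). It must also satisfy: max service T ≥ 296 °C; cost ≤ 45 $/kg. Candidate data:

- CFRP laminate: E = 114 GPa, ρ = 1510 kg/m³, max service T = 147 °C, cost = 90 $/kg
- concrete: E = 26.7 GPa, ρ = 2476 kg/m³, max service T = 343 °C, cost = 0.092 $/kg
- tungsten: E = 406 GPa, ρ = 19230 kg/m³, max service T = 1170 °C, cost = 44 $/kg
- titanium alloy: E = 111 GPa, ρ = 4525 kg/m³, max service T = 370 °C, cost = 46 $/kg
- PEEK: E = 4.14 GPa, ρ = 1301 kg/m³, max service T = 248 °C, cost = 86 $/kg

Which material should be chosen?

concrete

Screen on constraints: max service T ≥ 296 °C; cost ≤ 45 $/kg. Survivors: concrete, tungsten.
Evaluate M for each candidate:
  concrete: M = 2.09×10⁻³
  tungsten: M = 1.05×10⁻³
Highest index: concrete.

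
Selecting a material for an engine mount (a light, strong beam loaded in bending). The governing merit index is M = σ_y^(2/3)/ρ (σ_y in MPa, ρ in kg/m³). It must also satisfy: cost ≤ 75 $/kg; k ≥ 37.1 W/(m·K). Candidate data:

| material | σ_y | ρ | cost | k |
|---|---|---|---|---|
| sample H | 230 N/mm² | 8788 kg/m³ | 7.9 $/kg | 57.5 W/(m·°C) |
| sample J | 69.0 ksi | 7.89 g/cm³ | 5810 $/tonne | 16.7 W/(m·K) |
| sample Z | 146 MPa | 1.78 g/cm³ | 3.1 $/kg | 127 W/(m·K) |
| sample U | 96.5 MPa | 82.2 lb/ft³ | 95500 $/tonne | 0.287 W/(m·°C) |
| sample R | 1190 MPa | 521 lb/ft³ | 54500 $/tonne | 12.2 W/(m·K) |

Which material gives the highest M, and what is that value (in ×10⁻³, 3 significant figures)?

sample Z, M = 15.6×10⁻³

Screen on constraints: cost ≤ 75 $/kg; k ≥ 37.1 W/(m·K). Survivors: sample H, sample Z.
After converting to SI:
  sample H: σ_y = 230.0 MPa, ρ = 8788 kg/m³
  sample Z: σ_y = 146.0 MPa, ρ = 1780 kg/m³
  sample Z: M = 15.6×10⁻³
  sample H: M = 4.27×10⁻³
Sample Z ranks first.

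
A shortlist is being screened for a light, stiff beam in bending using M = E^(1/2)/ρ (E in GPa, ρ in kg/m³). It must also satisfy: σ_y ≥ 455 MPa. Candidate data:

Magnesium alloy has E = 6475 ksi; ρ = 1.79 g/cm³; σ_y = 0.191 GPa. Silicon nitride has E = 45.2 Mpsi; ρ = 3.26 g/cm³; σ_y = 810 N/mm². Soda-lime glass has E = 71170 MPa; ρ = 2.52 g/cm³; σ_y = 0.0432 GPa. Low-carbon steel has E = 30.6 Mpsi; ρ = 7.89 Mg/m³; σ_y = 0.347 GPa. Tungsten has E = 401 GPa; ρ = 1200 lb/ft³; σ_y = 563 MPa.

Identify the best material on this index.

silicon nitride

Screen on constraints: σ_y ≥ 455 MPa. Survivors: silicon nitride, tungsten.
Putting every candidate on a common basis:
  silicon nitride: E = 311.6 GPa, ρ = 3260 kg/m³
  tungsten: E = 401.0 GPa, ρ = 19220 kg/m³
  silicon nitride: M = 5.42×10⁻³
  tungsten: M = 1.04×10⁻³
Highest index: silicon nitride.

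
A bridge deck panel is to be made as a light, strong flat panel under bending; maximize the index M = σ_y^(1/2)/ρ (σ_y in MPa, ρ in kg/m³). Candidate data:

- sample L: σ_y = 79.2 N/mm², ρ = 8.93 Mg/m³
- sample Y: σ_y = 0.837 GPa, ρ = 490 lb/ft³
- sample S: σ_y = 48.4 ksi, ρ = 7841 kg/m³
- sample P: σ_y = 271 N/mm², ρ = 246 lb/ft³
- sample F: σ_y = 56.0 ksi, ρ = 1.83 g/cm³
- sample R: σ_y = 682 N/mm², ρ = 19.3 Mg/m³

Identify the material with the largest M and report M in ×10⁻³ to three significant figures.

sample F, M = 10.7×10⁻³

In SI units:
  sample L: σ_y = 79.20 MPa, ρ = 8930 kg/m³
  sample Y: σ_y = 837.0 MPa, ρ = 7849 kg/m³
  sample S: σ_y = 333.7 MPa, ρ = 7841 kg/m³
  sample P: σ_y = 271.0 MPa, ρ = 3941 kg/m³
  sample F: σ_y = 386.1 MPa, ρ = 1830 kg/m³
  sample R: σ_y = 682.0 MPa, ρ = 19300 kg/m³
  sample F: M = 10.7×10⁻³
  sample P: M = 4.18×10⁻³
  sample Y: M = 3.69×10⁻³
  sample S: M = 2.33×10⁻³
  sample R: M = 1.35×10⁻³
  sample L: M = 0.997×10⁻³
Sample F has the largest M.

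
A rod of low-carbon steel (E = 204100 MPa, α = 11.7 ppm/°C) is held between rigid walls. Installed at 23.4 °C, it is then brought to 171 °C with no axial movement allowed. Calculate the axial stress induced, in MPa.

352 MPa

E = 204100 MPa = 204.1 GPa.
ΔT = 147.6 K. Constrained thermal stress σ = E·α·ΔT = 204.1×10³ MPa × 11.7×10⁻⁶ × 147.6 = 352 MPa (compressive).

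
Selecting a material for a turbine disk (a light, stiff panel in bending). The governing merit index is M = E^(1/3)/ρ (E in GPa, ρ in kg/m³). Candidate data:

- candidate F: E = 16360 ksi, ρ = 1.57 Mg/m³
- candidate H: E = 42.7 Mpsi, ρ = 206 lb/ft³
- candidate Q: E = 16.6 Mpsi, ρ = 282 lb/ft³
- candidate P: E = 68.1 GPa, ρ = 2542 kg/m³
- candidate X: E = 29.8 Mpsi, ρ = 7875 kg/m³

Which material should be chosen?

candidate F

Convert each candidate to consistent units, then evaluate M:
  candidate F: E = 112.8 GPa, ρ = 1570 kg/m³
  candidate H: E = 294.4 GPa, ρ = 3300 kg/m³
  candidate Q: E = 114.5 GPa, ρ = 4517 kg/m³
  candidate P: E = 68.10 GPa, ρ = 2542 kg/m³
  candidate X: E = 205.5 GPa, ρ = 7875 kg/m³
  candidate F: M = 3.08×10⁻³
  candidate H: M = 2.02×10⁻³
  candidate P: M = 1.61×10⁻³
  candidate Q: M = 1.07×10⁻³
  candidate X: M = 0.749×10⁻³
The maximum is for candidate F.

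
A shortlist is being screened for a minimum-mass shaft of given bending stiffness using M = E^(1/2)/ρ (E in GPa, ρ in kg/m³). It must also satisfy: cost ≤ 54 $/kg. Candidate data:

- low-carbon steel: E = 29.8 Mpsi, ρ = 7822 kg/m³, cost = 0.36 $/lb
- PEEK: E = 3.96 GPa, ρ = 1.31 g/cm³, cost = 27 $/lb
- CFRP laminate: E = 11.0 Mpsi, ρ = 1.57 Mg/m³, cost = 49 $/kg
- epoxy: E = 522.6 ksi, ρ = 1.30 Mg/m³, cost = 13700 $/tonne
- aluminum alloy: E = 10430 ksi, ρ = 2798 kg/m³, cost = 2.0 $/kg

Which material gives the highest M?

CFRP laminate

Screen on constraints: cost ≤ 54 $/kg. Survivors: low-carbon steel, CFRP laminate, epoxy, aluminum alloy.
After converting to SI:
  low-carbon steel: E = 205.5 GPa, ρ = 7822 kg/m³
  CFRP laminate: E = 75.84 GPa, ρ = 1570 kg/m³
  epoxy: E = 3.603 GPa, ρ = 1300 kg/m³
  aluminum alloy: E = 71.91 GPa, ρ = 2798 kg/m³
  CFRP laminate: M = 5.55×10⁻³
  aluminum alloy: M = 3.03×10⁻³
  low-carbon steel: M = 1.83×10⁻³
  epoxy: M = 1.46×10⁻³
CFRP laminate ranks first.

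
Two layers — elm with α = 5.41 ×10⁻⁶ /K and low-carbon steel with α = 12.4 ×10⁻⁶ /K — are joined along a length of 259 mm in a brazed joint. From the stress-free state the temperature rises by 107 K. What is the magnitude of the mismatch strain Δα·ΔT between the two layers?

7.48×10⁻⁴

Δα = |5.41 − 12.4|×10⁻⁶/K = 6.99×10⁻⁶/K.
Mismatch strain = Δα·ΔT = 6.99×10⁻⁶ × 107.0 = 7.48×10⁻⁴.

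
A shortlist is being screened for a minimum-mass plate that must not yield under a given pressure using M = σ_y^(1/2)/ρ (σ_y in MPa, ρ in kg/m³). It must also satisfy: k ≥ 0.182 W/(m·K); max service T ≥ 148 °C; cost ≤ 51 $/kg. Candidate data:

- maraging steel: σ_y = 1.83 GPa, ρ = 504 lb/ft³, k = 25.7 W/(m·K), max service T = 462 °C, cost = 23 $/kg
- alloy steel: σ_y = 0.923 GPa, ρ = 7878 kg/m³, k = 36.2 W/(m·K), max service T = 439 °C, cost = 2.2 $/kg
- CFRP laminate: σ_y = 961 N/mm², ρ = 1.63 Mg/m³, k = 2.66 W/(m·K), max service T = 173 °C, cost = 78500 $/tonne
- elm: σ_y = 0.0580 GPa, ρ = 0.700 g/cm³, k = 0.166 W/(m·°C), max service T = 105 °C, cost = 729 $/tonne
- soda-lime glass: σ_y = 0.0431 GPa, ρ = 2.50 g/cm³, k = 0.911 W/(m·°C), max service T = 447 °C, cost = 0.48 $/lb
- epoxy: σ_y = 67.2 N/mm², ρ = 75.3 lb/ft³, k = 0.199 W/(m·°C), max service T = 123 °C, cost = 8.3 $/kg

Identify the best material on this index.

maraging steel

Screen on constraints: k ≥ 0.182 W/(m·K); max service T ≥ 148 °C; cost ≤ 51 $/kg. Survivors: maraging steel, alloy steel, soda-lime glass.
In SI units:
  maraging steel: σ_y = 1830 MPa, ρ = 8073 kg/m³
  alloy steel: σ_y = 923.0 MPa, ρ = 7878 kg/m³
  soda-lime glass: σ_y = 43.10 MPa, ρ = 2500 kg/m³
  maraging steel: M = 5.30×10⁻³
  alloy steel: M = 3.86×10⁻³
  soda-lime glass: M = 2.63×10⁻³
Highest index: maraging steel.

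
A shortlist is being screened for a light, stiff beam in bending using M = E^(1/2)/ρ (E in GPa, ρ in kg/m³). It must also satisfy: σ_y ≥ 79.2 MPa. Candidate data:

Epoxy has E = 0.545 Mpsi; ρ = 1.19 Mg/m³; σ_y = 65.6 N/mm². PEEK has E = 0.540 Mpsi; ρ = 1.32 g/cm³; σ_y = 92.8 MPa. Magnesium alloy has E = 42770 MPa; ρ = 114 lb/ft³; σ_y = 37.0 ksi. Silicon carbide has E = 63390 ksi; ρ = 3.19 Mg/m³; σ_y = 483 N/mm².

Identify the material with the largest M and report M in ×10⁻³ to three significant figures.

silicon carbide, M = 6.55×10⁻³

Screen on constraints: σ_y ≥ 79.2 MPa. Survivors: PEEK, magnesium alloy, silicon carbide.
Convert each candidate to consistent units, then evaluate M:
  PEEK: E = 3.723 GPa, ρ = 1320 kg/m³
  magnesium alloy: E = 42.77 GPa, ρ = 1826 kg/m³
  silicon carbide: E = 437.1 GPa, ρ = 3190 kg/m³
  silicon carbide: M = 6.55×10⁻³
  magnesium alloy: M = 3.58×10⁻³
  PEEK: M = 1.46×10⁻³
The maximum is for silicon carbide.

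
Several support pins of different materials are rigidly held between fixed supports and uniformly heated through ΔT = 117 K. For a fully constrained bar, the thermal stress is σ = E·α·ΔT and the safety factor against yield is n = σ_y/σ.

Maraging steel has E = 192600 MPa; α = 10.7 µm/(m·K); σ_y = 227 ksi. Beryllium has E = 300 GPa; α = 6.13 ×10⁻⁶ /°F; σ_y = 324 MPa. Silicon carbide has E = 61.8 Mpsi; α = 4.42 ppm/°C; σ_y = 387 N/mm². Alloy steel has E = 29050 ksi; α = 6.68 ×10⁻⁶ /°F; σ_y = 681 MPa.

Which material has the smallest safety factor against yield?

beryllium

With everything in SI (GPa, ×10⁻⁶/K, MPa):
  maraging steel: E = 192.6, α = 10.7, σ_y = 1565 → σ = 241 MPa, n = 6.49
  beryllium: E = 300.0, α = 11.0, σ_y = 324.0 → σ = 387 MPa, n = 0.837
  silicon carbide: E = 426.1, α = 4.42, σ_y = 387.0 → σ = 220 MPa, n = 1.76
  alloy steel: E = 200.3, α = 12.0, σ_y = 681.0 → σ = 282 MPa, n = 2.42
The minimum is beryllium at n = 0.837.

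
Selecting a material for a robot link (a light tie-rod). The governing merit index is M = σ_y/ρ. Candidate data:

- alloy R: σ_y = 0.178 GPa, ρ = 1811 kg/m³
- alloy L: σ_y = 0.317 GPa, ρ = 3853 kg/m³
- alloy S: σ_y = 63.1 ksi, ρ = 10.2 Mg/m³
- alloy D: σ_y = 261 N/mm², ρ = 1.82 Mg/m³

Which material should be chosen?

Normalizing units and computing the index:
  alloy R: σ_y = 178.0 MPa, ρ = 1811 kg/m³
  alloy L: σ_y = 317.0 MPa, ρ = 3853 kg/m³
  alloy S: σ_y = 435.1 MPa, ρ = 10200 kg/m³
  alloy D: σ_y = 261.0 MPa, ρ = 1820 kg/m³
  alloy D: M = 143 kN·m/kg
  alloy R: M = 98.3 kN·m/kg
  alloy L: M = 82.3 kN·m/kg
  alloy S: M = 42.7 kN·m/kg
Alloy D ranks first.

alloy D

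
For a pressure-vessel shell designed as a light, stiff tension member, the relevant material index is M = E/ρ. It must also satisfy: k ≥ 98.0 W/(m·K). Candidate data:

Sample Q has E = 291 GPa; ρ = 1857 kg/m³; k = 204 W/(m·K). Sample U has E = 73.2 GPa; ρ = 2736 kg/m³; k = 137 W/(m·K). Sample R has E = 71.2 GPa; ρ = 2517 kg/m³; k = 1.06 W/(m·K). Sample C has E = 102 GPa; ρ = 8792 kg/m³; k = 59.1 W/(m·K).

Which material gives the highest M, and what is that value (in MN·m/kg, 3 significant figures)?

sample Q, M = 157 MN·m/kg

Screen on constraints: k ≥ 98.0 W/(m·K). Survivors: sample Q, sample U.
Per-candidate index values:
  sample Q: M = 157 MN·m/kg
  sample U: M = 26.8 MN·m/kg
The maximum is for sample Q.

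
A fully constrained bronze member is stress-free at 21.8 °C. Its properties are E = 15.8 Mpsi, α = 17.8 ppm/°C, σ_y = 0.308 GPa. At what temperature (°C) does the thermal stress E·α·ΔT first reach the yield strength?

E = 15.8 Mpsi = 108.9 GPa.
σ_y = 0.308 GPa = 308.0 MPa.
E·α·ΔT = 308.0 MPa ⇒ ΔT = 308.0 / (108.9×10³ × 17.8×10⁻⁶) = 158.8 K.
T = 21.8 + 158.8 = 180.6 °C.

181 °C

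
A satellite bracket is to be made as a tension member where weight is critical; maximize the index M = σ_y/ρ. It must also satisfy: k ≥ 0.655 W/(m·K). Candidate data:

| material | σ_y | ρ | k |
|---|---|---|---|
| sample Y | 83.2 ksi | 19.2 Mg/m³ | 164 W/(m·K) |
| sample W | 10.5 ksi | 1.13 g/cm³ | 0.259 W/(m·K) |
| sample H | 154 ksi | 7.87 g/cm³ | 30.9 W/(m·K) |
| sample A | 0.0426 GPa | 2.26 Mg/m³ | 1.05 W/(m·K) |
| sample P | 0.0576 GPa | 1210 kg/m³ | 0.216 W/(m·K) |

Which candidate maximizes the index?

sample H

Screen on constraints: k ≥ 0.655 W/(m·K). Survivors: sample Y, sample H, sample A.
Putting every candidate on a common basis:
  sample Y: σ_y = 573.6 MPa, ρ = 19200 kg/m³
  sample H: σ_y = 1062 MPa, ρ = 7870 kg/m³
  sample A: σ_y = 42.60 MPa, ρ = 2260 kg/m³
  sample H: M = 135 kN·m/kg
  sample Y: M = 29.9 kN·m/kg
  sample A: M = 18.8 kN·m/kg
Sample H has the largest M.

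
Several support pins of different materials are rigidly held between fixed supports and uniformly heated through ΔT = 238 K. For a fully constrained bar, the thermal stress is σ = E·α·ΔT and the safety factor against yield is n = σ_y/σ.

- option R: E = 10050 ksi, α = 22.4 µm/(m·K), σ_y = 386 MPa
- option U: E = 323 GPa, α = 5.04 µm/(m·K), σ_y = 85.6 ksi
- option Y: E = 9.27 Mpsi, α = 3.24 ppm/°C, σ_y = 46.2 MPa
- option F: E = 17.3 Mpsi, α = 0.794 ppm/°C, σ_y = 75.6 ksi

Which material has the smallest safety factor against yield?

Per material, after unit conversion:
  option R: E = 69.29, α = 22.4, σ_y = 386.0 → σ = 369 MPa, n = 1.04
  option U: E = 323.0, α = 5.04, σ_y = 590.2 → σ = 387 MPa, n = 1.52
  option Y: E = 63.91, α = 3.24, σ_y = 46.20 → σ = 49.3 MPa, n = 0.937
  option F: E = 119.3, α = 0.794, σ_y = 521.2 → σ = 22.5 MPa, n = 23.1
The minimum is option Y at n = 0.937.

option Y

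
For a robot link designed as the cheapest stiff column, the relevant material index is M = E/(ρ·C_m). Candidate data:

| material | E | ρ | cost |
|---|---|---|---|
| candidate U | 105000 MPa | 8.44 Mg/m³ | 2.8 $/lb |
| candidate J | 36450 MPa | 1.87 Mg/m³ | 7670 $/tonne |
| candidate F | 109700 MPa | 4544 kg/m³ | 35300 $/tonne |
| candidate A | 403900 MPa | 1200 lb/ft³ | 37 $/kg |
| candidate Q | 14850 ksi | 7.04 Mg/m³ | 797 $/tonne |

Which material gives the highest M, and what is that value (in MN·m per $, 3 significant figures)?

candidate Q, M = 18.2 MN·m per $

After converting to SI:
  candidate U: E = 105.0 GPa, ρ = 8440 kg/m³, cost = 6.173 $/kg
  candidate J: E = 36.45 GPa, ρ = 1870 kg/m³, cost = 7.670 $/kg
  candidate F: E = 109.7 GPa, ρ = 4544 kg/m³, cost = 35.30 $/kg
  candidate A: E = 403.9 GPa, ρ = 19220 kg/m³, cost = 37.00 $/kg
  candidate Q: E = 102.4 GPa, ρ = 7040 kg/m³, cost = 0.7970 $/kg
  candidate Q: M = 18.2 MN·m per $
  candidate J: M = 2.54 MN·m per $
  candidate U: M = 2.02 MN·m per $
  candidate F: M = 0.684 MN·m per $
  candidate A: M = 0.568 MN·m per $
Candidate Q ranks first.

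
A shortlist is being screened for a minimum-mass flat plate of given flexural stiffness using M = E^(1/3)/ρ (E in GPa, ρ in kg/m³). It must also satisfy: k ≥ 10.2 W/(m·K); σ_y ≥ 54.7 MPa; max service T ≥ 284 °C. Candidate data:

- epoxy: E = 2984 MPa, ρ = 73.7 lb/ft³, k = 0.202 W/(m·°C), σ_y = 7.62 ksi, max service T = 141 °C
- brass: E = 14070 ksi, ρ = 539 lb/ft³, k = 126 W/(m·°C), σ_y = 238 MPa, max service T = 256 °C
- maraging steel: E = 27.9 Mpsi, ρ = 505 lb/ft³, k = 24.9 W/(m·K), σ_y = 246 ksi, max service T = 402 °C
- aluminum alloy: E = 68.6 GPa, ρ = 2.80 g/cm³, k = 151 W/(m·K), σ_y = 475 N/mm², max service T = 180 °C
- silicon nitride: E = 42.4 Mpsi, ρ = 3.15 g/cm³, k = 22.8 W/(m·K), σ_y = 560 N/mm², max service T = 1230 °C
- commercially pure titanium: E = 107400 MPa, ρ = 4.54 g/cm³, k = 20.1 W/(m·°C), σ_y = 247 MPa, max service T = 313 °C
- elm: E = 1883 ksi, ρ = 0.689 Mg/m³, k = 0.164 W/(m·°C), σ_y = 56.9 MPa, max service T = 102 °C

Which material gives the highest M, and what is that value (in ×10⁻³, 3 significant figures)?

silicon nitride, M = 2.11×10⁻³

Screen on constraints: k ≥ 10.2 W/(m·K); σ_y ≥ 54.7 MPa; max service T ≥ 284 °C. Survivors: maraging steel, silicon nitride, commercially pure titanium.
In SI units:
  maraging steel: E = 192.4 GPa, ρ = 8089 kg/m³
  silicon nitride: E = 292.3 GPa, ρ = 3150 kg/m³
  commercially pure titanium: E = 107.4 GPa, ρ = 4540 kg/m³
  silicon nitride: M = 2.11×10⁻³
  commercially pure titanium: M = 1.05×10⁻³
  maraging steel: M = 0.714×10⁻³
Silicon nitride ranks first.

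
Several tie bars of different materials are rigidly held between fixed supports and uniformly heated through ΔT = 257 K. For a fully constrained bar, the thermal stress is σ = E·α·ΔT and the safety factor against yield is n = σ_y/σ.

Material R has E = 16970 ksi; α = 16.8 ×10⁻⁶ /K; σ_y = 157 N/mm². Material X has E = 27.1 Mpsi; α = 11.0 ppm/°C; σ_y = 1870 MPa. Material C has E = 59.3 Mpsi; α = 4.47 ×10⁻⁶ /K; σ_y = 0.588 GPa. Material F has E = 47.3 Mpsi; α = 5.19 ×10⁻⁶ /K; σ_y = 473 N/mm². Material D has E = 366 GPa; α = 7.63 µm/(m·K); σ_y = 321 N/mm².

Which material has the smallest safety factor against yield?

Converting E to GPa, α to ×10⁻⁶/K, σ_y to MPa, then σ and n for each:
  material R: E = 117.0, α = 16.8, σ_y = 157.0 → σ = 505 MPa, n = 0.311
  material X: E = 186.8, α = 11.0, σ_y = 1870 → σ = 528 MPa, n = 3.54
  material C: E = 408.9, α = 4.47, σ_y = 588.0 → σ = 470 MPa, n = 1.25
  material F: E = 326.1, α = 5.19, σ_y = 473.0 → σ = 435 MPa, n = 1.09
  material D: E = 366.0, α = 7.63, σ_y = 321.0 → σ = 718 MPa, n = 0.447
The minimum is material R at n = 0.311.

material R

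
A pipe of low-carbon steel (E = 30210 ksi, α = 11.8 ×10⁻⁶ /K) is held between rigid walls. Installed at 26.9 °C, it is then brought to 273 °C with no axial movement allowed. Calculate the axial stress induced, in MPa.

E = 30210 ksi = 208.3 GPa.
ΔT = 246.1 K. Constrained thermal stress σ = E·α·ΔT = 208.3×10³ MPa × 11.8×10⁻⁶ × 246.1 = 605 MPa (compressive).

605 MPa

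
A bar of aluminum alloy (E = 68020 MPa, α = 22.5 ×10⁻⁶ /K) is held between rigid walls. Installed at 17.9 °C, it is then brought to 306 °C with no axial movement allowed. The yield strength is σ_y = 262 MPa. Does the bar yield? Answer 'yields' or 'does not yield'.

yields

E = 68020 MPa = 68.02 GPa.
ΔT = 288.1 K. Constrained thermal stress σ = E·α·ΔT = 68.02×10³ MPa × 22.5×10⁻⁶ × 288.1 = 441 MPa (compressive).
Compare to σ_y = 262 MPa: σ ≥ σ_y, so it yields.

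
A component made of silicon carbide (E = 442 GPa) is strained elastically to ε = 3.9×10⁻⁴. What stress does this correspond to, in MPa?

172 MPa

σ = E·ε = 442000 MPa × 3.9×10⁻⁴ = 172 MPa.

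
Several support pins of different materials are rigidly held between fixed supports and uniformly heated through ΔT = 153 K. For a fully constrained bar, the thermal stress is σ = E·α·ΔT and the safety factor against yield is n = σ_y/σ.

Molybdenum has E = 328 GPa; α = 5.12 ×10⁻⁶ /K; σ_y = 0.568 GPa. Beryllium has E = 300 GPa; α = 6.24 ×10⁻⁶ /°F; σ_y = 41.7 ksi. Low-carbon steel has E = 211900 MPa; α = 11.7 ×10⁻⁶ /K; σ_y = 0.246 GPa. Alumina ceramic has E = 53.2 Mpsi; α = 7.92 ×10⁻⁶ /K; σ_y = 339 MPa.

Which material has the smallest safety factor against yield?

beryllium

Per material, after unit conversion:
  molybdenum: E = 328.0, α = 5.12, σ_y = 568.0 → σ = 257 MPa, n = 2.21
  beryllium: E = 300.0, α = 11.2, σ_y = 287.5 → σ = 516 MPa, n = 0.558
  low-carbon steel: E = 211.9, α = 11.7, σ_y = 246.0 → σ = 379 MPa, n = 0.649
  alumina ceramic: E = 366.8, α = 7.92, σ_y = 339.0 → σ = 444 MPa, n = 0.763
Beryllium has the lowest safety factor, n = 0.558.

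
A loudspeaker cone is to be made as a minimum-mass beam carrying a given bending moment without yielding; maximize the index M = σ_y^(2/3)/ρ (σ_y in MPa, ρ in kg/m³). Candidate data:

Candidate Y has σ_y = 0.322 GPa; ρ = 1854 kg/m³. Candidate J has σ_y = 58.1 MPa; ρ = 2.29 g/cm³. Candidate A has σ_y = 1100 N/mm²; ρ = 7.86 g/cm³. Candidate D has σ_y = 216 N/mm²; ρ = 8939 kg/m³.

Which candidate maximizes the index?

Putting every candidate on a common basis:
  candidate Y: σ_y = 322.0 MPa, ρ = 1854 kg/m³
  candidate J: σ_y = 58.10 MPa, ρ = 2290 kg/m³
  candidate A: σ_y = 1100 MPa, ρ = 7860 kg/m³
  candidate D: σ_y = 216.0 MPa, ρ = 8939 kg/m³
  candidate Y: M = 25.3×10⁻³
  candidate A: M = 13.6×10⁻³
  candidate J: M = 6.55×10⁻³
  candidate D: M = 4.03×10⁻³
Candidate Y has the largest M.

candidate Y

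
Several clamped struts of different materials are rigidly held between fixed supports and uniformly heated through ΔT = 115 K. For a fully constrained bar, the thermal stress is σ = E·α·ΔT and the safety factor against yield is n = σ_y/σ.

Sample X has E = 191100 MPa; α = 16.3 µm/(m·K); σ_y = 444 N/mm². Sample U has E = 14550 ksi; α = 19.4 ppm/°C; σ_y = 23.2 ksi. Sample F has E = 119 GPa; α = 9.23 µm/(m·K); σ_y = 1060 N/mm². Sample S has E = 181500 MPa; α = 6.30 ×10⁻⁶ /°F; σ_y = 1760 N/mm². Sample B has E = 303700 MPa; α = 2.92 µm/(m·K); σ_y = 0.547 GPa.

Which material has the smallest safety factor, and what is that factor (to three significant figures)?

sample U, n = 0.715

With everything in SI (GPa, ×10⁻⁶/K, MPa):
  sample X: E = 191.1, α = 16.3, σ_y = 444.0 → σ = 358 MPa, n = 1.24
  sample U: E = 100.3, α = 19.4, σ_y = 160.0 → σ = 224 MPa, n = 0.715
  sample F: E = 119.0, α = 9.23, σ_y = 1060 → σ = 126 MPa, n = 8.39
  sample S: E = 181.5, α = 11.3, σ_y = 1760 → σ = 237 MPa, n = 7.44
  sample B: E = 303.7, α = 2.92, σ_y = 547.0 → σ = 102 MPa, n = 5.36
The minimum is sample U at n = 0.715.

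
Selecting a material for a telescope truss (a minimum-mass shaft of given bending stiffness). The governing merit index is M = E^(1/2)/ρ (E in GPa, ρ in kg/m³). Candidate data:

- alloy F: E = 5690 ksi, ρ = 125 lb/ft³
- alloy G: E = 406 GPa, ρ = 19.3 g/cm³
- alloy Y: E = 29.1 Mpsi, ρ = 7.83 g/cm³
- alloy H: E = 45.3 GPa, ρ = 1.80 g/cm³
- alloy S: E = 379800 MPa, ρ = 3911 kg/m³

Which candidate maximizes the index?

alloy S

Normalizing units and computing the index:
  alloy F: E = 39.23 GPa, ρ = 2002 kg/m³
  alloy G: E = 406.0 GPa, ρ = 19300 kg/m³
  alloy Y: E = 200.6 GPa, ρ = 7830 kg/m³
  alloy H: E = 45.30 GPa, ρ = 1800 kg/m³
  alloy S: E = 379.8 GPa, ρ = 3911 kg/m³
  alloy S: M = 4.98×10⁻³
  alloy H: M = 3.74×10⁻³
  alloy F: M = 3.13×10⁻³
  alloy Y: M = 1.81×10⁻³
  alloy G: M = 1.04×10⁻³
Alloy S has the largest M.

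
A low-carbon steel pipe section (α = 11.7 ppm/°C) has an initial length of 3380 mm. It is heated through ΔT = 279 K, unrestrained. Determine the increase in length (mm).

ΔL = α·L₀·ΔT = 11.7×10⁻⁶ × 3380 mm × 279.0 K = 11.0 mm.

11.0 mm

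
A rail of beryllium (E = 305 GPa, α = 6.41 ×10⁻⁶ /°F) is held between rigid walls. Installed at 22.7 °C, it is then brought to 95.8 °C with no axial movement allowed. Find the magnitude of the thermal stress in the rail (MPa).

257 MPa

α = 6.41×10⁻⁶/°F × 9/5 = 11.5×10⁻⁶/K.
ΔT = 73.10 K. Constrained thermal stress σ = E·α·ΔT = 305.0×10³ MPa × 11.5×10⁻⁶ × 73.10 = 257 MPa (compressive).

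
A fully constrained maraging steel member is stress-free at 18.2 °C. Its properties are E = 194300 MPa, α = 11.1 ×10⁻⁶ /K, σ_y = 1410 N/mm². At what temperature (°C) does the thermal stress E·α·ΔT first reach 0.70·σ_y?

E = 194300 MPa = 194.3 GPa.
σ_y = 1410 N/mm² = 1410 MPa.
E·α·ΔT = 987.0 MPa ⇒ ΔT = 987.0 / (194.3×10³ × 11.1×10⁻⁶) = 457.6 K.
T = 18.2 + 457.6 = 475.8 °C.

476 °C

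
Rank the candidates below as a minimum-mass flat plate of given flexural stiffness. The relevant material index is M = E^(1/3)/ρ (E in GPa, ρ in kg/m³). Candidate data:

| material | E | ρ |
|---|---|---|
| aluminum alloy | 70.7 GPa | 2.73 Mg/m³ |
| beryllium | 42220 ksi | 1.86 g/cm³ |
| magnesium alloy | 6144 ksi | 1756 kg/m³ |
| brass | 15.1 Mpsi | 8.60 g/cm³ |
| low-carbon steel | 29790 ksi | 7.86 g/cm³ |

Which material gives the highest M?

beryllium

Putting every candidate on a common basis:
  aluminum alloy: E = 70.70 GPa, ρ = 2730 kg/m³
  beryllium: E = 291.1 GPa, ρ = 1860 kg/m³
  magnesium alloy: E = 42.36 GPa, ρ = 1756 kg/m³
  brass: E = 104.1 GPa, ρ = 8600 kg/m³
  low-carbon steel: E = 205.4 GPa, ρ = 7860 kg/m³
  beryllium: M = 3.56×10⁻³
  magnesium alloy: M = 1.99×10⁻³
  aluminum alloy: M = 1.51×10⁻³
  low-carbon steel: M = 0.751×10⁻³
  brass: M = 0.547×10⁻³
The maximum is for beryllium.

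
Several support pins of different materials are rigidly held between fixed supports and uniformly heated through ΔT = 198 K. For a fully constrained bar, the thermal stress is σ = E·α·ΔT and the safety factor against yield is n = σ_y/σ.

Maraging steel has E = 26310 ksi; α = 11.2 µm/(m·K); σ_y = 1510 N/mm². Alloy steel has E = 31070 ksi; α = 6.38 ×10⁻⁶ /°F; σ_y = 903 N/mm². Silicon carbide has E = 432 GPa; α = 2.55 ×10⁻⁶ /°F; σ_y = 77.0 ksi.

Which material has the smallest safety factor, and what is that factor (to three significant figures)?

Per material, after unit conversion:
  maraging steel: E = 181.4, α = 11.2, σ_y = 1510 → σ = 402 MPa, n = 3.75
  alloy steel: E = 214.2, α = 11.5, σ_y = 903.0 → σ = 487 MPa, n = 1.85
  silicon carbide: E = 432.0, α = 4.59, σ_y = 530.9 → σ = 393 MPa, n = 1.35
Smallest n: silicon carbide with n = 1.35.

silicon carbide, n = 1.35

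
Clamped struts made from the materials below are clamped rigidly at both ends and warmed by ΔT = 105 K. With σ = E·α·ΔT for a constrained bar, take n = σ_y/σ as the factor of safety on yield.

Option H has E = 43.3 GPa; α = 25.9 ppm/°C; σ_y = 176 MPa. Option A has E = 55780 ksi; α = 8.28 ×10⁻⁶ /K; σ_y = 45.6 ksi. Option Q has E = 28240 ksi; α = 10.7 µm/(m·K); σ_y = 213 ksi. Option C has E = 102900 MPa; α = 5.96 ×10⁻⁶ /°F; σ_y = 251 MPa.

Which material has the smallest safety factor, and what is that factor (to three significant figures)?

option A, n = 0.940

Per material, after unit conversion:
  option H: E = 43.30, α = 25.9, σ_y = 176.0 → σ = 118 MPa, n = 1.49
  option A: E = 384.6, α = 8.28, σ_y = 314.4 → σ = 334 MPa, n = 0.940
  option Q: E = 194.7, α = 10.7, σ_y = 1469 → σ = 219 MPa, n = 6.71
  option C: E = 102.9, α = 10.7, σ_y = 251.0 → σ = 116 MPa, n = 2.17
The minimum is option A at n = 0.940.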